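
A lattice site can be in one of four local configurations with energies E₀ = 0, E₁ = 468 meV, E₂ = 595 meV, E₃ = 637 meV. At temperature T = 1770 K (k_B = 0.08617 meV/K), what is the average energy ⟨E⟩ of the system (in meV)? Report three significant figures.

40.3 meV

k_BT = 0.08617 × 1770 K = 152.52 meV.
Eᵢ/kT = 0, 3.0685, 3.9011, 4.1765.
Z = Σ e^(−Eᵢ/kT) = e^(−0) + e^(−3.0685) + e^(−3.9011) + e^(−4.1765) = 1.0000 + 0.046491 + 0.020220 + 0.015352 = 1.0821.
⟨E⟩ = Σ Eᵢ e^(−Eᵢ/kT) / Z = (0·1.0000 + 468·0.046491 + 595·0.020220 + 637·0.015352) / 1.0821 = 40.3 meV.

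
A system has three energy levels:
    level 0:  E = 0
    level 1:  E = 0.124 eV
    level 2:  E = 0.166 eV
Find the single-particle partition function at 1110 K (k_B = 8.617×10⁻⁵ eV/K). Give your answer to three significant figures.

k_BT = 8.617×10⁻⁵ × 1110 K = 0.095649 eV.
Eᵢ/kT = 0, 1.2964, 1.7355.
Z = Σ e^(−Eᵢ/kT) = e^(−0) + e^(−1.2964) + e^(−1.7355) = 1.0000 + 0.27351 + 0.17631 = 1.4498.

Z = 1.45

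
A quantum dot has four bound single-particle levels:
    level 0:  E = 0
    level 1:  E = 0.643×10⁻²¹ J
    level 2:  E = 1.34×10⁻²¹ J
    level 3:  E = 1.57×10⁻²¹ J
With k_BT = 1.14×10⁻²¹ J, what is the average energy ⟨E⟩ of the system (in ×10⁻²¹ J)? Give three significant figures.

Eᵢ/kT = 0, 0.56404, 1.1754, 1.3772.
Z = Σ e^(−Eᵢ/kT) = e^(−0) + e^(−0.56404) + e^(−1.1754) + e^(−1.3772) = 1.0000 + 0.56891 + 0.30870 + 0.25228 = 2.1299.
⟨E⟩ = Σ Eᵢ e^(−Eᵢ/kT) / Z = (0·1.0000 + 0.643·0.56891 + 1.34·0.30870 + 1.57·0.25228) / 2.1299 = 0.552 ×10⁻²¹ J.

0.552 ×10⁻²¹ J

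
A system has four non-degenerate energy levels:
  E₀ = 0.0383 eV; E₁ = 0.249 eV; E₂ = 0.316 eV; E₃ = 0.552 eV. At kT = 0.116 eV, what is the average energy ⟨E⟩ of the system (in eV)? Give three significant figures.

Eᵢ/kT = 0.33017, 2.1466, 2.7241, 4.7586.
Z = Σ e^(−Eᵢ/kT) = e^(−0.33017) + e^(−2.1466) + e^(−2.7241) + e^(−4.7586) = 0.71880 + 0.11688 + 0.065605 + 0.0085776 = 0.90986.
⟨E⟩ = Σ Eᵢ e^(−Eᵢ/kT) / Z = (0.0383·0.71880 + 0.249·0.11688 + 0.316·0.065605 + 0.552·0.0085776) / 0.90986 = 0.0902 eV.

0.0902 eV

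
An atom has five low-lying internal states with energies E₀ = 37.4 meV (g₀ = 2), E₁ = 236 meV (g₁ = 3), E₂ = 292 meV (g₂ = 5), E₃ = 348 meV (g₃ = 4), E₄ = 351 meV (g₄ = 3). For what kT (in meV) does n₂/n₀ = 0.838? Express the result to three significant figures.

233 meV

n₂/n₀ = (g₂/g₀) exp[−(E₂−E₀)/kT] = 0.838.
⇒ (E₂−E₀)/kT = ln((5/2)/0.838) = ln(2.9833) = 1.0930.
kT = 254.6 meV / 1.0930 = 233 meV.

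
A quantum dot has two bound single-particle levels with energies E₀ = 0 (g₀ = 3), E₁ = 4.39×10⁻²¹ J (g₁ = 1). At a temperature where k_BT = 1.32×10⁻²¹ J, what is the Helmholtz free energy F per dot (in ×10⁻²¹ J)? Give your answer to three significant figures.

-1.47 ×10⁻²¹ J

Eᵢ/kT = 0, 3.3258.
Z = Σ gᵢe^(−Eᵢ/kT) = 3·e^(−0) + 1·e^(−3.3258) = 3.0000 + 0.035944 = 3.0359.
F = −kT ln Z = −1.32 × ln(3.0359) = −1.32 × 1.1105 = -1.47 ×10⁻²¹ J.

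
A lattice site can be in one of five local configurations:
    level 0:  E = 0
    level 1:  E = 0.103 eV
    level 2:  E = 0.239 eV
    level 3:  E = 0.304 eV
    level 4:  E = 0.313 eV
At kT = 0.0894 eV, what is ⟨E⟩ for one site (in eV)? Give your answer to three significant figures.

0.0474 eV

Eᵢ/kT = 0, 1.1521, 2.6734, 3.4004, 3.5011.
Z = Σ e^(−Eᵢ/kT) = e^(−0) + e^(−1.1521) + e^(−2.6734) + e^(−3.4004) + e^(−3.5011) = 1.0000 + 0.31597 + 0.069017 + 0.033360 + 0.030164 = 1.4485.
⟨E⟩ = Σ Eᵢ e^(−Eᵢ/kT) / Z = (0·1.0000 + 0.103·0.31597 + 0.239·0.069017 + 0.304·0.033360 + 0.313·0.030164) / 1.4485 = 0.0474 eV.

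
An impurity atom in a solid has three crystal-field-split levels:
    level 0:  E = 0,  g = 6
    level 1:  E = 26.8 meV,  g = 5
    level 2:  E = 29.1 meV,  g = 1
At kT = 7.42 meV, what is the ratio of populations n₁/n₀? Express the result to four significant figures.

0.02250

n₁/n₀ = (g₁/g₀) exp[−(E₁−E₀)/kT] = (5/6) × exp(−(26.8 meV)/(7.42 meV)) = (5/6) × exp(-3.61186) = 0.02250.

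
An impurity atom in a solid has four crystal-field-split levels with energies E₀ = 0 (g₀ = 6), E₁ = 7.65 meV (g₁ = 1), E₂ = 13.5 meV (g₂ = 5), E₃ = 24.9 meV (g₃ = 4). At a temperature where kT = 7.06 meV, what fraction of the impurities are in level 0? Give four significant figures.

0.8339

Eᵢ/kT = 0, 1.08357, 1.91218, 3.52691.
Z = Σ gᵢe^(−Eᵢ/kT) = 6·e^(−0) + 1·e^(−1.08357) + 5·e^(−1.91218) + 4·e^(−3.52691) = 6.00000 + 0.338385 + 0.738790 + 0.117582 = 7.19476.
P₀ = g₀ e^(−E₀/kT) / Z = 6.00000/7.19476 = 0.8339.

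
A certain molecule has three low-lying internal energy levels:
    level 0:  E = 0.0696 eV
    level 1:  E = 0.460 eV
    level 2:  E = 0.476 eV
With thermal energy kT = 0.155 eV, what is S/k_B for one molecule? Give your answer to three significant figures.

Eᵢ/kT = 0.44903, 2.9677, 3.0710.
Z = Σ e^(−Eᵢ/kT) = e^(−0.44903) + e^(−2.9677) + e^(−3.0710) = 0.63825 + 0.051421 + 0.046375 = 0.73605.
⟨E⟩ = Σ EᵢPᵢ = 0.12248 eV.
S/k_B = ln Z + ⟨E⟩/kT = ln(0.73605) + 0.12248/0.155 = -0.30646 + 0.79019 = 0.484.

0.484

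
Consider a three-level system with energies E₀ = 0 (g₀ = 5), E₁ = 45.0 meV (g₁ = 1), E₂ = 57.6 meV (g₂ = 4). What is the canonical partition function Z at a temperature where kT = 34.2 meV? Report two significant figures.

Z = 6.0

Eᵢ/kT = 0, 1.316, 1.684.
Z = Σ gᵢe^(−Eᵢ/kT) = 5·e^(−0) + 1·e^(−1.316) + 4·e^(−1.684) = 5.000 + 0.2682 + 0.7425 = 6.011.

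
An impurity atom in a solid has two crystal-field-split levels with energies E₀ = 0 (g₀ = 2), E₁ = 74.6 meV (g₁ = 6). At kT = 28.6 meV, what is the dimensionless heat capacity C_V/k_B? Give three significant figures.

Eᵢ/kT = 0, 2.6084.
Z = Σ gᵢe^(−Eᵢ/kT) = 2·e^(−0) + 6·e^(−2.6084) = 2.0000 + 0.44191 = 2.4419.
⟨E⟩ = 13.500 meV, ⟨E²⟩ = 1007.1 meV².
C_V/k_B = (⟨E²⟩ − ⟨E⟩²)/(kT)² = (1007.1 − 182.25)/817.96 = 1.01.

1.01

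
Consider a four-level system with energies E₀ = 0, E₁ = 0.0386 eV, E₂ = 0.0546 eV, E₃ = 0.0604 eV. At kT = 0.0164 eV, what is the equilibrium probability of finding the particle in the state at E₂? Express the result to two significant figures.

0.031

Eᵢ/kT = 0, 2.354, 3.329, 3.683.
Z = Σ e^(−Eᵢ/kT) = e^(−0) + e^(−2.354) + e^(−3.329) + e^(−3.683) = 1.000 + 0.09499 + 0.03583 + 0.02515 = 1.156.
P₂ = e^(−E₂/kT) / Z = 0.03583/1.156 = 0.031.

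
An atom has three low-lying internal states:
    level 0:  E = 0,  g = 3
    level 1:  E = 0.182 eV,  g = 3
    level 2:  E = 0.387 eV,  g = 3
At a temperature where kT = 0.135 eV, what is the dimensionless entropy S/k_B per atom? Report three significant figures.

Eᵢ/kT = 0, 1.3481, 2.8667.
Z = Σ gᵢe^(−Eᵢ/kT) = 3·e^(−0) + 3·e^(−1.3481) + 3·e^(−2.8667) = 3.0000 + 0.77920 + 0.17066 = 3.9499.
⟨E⟩ = Σ EᵢPᵢ = 0.052624 eV.
S/k_B = ln Z + ⟨E⟩/kT = ln(3.9499) + 0.052624/0.135 = 1.3737 + 0.38981 = 1.76.

1.76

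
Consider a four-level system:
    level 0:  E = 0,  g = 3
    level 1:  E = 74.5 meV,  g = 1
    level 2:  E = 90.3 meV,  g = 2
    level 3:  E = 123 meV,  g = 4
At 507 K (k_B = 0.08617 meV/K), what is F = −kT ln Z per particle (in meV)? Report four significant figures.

k_BT = 0.08617 × 507 K = 43.6882 meV.
Eᵢ/kT = 0, 1.70527, 2.06692, 2.81541.
Z = Σ gᵢe^(−Eᵢ/kT) = 3·e^(−0) + 1·e^(−1.70527) + 2·e^(−2.06692) + 4·e^(−2.81541) = 3.00000 + 0.181723 + 0.253150 + 0.239521 = 3.67439.
F = −kT ln Z = −43.6882 × ln(3.67439) = −43.6882 × 1.30139 = -56.86 meV.

-56.86 meV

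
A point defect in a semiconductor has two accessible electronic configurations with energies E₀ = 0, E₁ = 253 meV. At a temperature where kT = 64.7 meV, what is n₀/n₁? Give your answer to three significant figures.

n₀/n₁ = exp[−(E₀−E₁)/kT] = exp(−(-253 meV)/(64.7 meV)) = exp(3.9104) = 49.9.

49.9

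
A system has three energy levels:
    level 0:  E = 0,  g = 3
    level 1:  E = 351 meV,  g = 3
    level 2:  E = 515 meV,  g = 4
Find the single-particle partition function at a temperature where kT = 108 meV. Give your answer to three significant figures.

Eᵢ/kT = 0, 3.2500, 4.7685.
Z = Σ gᵢe^(−Eᵢ/kT) = 3·e^(−0) + 3·e^(−3.2500) + 4·e^(−4.7685) = 3.0000 + 0.11632 + 0.033972 = 3.1503.

Z = 3.15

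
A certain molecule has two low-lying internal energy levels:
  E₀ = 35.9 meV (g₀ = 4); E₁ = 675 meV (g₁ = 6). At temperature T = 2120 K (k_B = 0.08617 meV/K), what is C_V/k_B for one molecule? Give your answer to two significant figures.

k_BT = 0.08617 × 2120 K = 182.7 meV.
Eᵢ/kT = 0.1965, 3.695.
Z = Σ gᵢe^(−Eᵢ/kT) = 4·e^(−0.1965) + 6·e^(−3.695) = 3.286 + 0.1491 = 3.435.
⟨E⟩ = 63.64 meV, ⟨E²⟩ = 21010 meV².
C_V/k_B = (⟨E²⟩ − ⟨E⟩²)/(kT)² = (21010 − 4050)/33380 = 0.51.

0.51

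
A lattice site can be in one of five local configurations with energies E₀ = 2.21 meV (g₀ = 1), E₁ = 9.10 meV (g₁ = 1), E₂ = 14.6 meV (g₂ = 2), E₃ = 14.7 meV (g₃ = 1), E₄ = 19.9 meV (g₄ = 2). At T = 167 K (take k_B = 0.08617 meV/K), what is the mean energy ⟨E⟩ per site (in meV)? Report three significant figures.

k_BT = 0.08617 × 167 K = 14.390 meV.
Eᵢ/kT = 0.15358, 0.63238, 1.0146, 1.0215, 1.3829.
Z = Σ gᵢe^(−Eᵢ/kT) = 1·e^(−0.15358) + 1·e^(−0.63238) + 2·e^(−1.0146) + 1·e^(−1.0215) + 2·e^(−1.3829) = 0.85763 + 0.53133 + 0.72509 + 0.36005 + 0.50170 = 2.9758.
⟨E⟩ = Σ Eᵢ gᵢe^(−Eᵢ/kT) / Z = (2.21·0.85763 + 9.10·0.53133 + 14.6·0.72509 + 14.7·0.36005 + 19.9·0.50170) / 2.9758 = 11.0 meV.

11.0 meV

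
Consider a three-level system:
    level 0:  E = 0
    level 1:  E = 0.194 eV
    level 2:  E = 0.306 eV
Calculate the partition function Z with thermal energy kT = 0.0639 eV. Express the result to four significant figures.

Z = 1.056

Eᵢ/kT = 0, 3.03599, 4.78873.
Z = Σ e^(−Eᵢ/kT) = e^(−0) + e^(−3.03599) + e^(−4.78873) = 1.00000 + 0.0480271 + 0.00832302 = 1.05635.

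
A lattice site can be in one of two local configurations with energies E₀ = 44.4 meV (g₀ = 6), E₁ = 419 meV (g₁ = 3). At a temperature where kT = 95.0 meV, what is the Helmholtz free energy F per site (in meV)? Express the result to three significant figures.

-127 meV

Eᵢ/kT = 0.46737, 4.4105.
Z = Σ gᵢe^(−Eᵢ/kT) = 6·e^(−0.46737) + 3·e^(−4.4105) = 3.7599 + 0.036447 = 3.7963.
F = −kT ln Z = −95.0 × ln(3.7963) = −95.0 × 1.3340 = -127 meV.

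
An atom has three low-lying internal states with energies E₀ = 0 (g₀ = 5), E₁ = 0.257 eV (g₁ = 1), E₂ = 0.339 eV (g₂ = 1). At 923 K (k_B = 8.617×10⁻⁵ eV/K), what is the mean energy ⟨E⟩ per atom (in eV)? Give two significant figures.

0.0030 eV

k_BT = 8.617×10⁻⁵ × 923 K = 0.07953 eV.
Eᵢ/kT = 0, 3.231, 4.263.
Z = Σ gᵢe^(−Eᵢ/kT) = 5·e^(−0) + 1·e^(−3.231) + 1·e^(−4.263) = 5.000 + 0.03952 + 0.01408 = 5.054.
⟨E⟩ = Σ Eᵢ gᵢe^(−Eᵢ/kT) / Z = (0·5.000 + 0.257·0.03952 + 0.339·0.01408) / 5.054 = 0.0030 eV.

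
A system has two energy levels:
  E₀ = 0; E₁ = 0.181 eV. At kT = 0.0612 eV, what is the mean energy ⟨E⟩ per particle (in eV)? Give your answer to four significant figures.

0.008938 eV

Eᵢ/kT = 0, 2.95752.
Z = Σ e^(−Eᵢ/kT) = e^(−0) + e^(−2.95752) = 1.00000 + 0.0519476 = 1.05195.
⟨E⟩ = Σ Eᵢ e^(−Eᵢ/kT) / Z = (0·1.00000 + 0.181·0.0519476) / 1.05195 = 0.008938 eV.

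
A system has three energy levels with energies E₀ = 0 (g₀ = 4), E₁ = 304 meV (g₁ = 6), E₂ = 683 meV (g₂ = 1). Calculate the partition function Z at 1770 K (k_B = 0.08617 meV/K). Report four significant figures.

k_BT = 0.08617 × 1770 K = 152.521 meV.
Eᵢ/kT = 0, 1.99317, 4.47807.
Z = Σ gᵢe^(−Eᵢ/kT) = 4·e^(−0) + 6·e^(−1.99317) + 1·e^(−4.47807) = 4.00000 + 0.817577 + 0.0113553 = 4.82893.

Z = 4.829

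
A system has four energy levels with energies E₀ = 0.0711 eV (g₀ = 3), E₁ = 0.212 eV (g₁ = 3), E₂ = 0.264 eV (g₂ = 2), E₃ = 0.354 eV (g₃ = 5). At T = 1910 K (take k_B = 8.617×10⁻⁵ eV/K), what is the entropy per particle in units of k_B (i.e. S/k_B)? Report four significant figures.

k_BT = 8.617×10⁻⁵ × 1910 K = 0.164585 eV.
Eᵢ/kT = 0.431996, 1.28809, 1.60403, 2.15086.
Z = Σ gᵢe^(−Eᵢ/kT) = 3·e^(−0.431996) + 3·e^(−1.28809) + 2·e^(−1.60403) + 5·e^(−2.15086) = 1.94764 + 0.827391 + 0.402169 + 0.581920 = 3.75912.
⟨E⟩ = Σ EᵢPᵢ = 0.166543 eV.
S/k_B = ln Z + ⟨E⟩/kT = ln(3.75912) + 0.166543/0.164585 = 1.32418 + 1.01190 = 2.336.

2.336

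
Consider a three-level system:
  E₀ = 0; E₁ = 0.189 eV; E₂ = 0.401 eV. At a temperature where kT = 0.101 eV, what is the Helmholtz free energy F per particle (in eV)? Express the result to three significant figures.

-0.0161 eV

Eᵢ/kT = 0, 1.8713, 3.9703.
Z = Σ e^(−Eᵢ/kT) = e^(−0) + e^(−1.8713) + e^(−3.9703) = 1.0000 + 0.15392 + 0.018868 = 1.1728.
F = −kT ln Z = −0.101 × ln(1.1728) = −0.101 × 0.15939 = -0.0161 eV.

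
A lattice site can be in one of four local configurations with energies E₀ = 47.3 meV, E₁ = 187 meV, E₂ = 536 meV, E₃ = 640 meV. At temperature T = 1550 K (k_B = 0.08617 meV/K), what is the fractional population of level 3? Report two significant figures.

0.0085

k_BT = 0.08617 × 1550 K = 133.6 meV.
Eᵢ/kT = 0.3540, 1.400, 4.012, 4.790.
Z = Σ e^(−Eᵢ/kT) = e^(−0.3540) + e^(−1.400) + e^(−4.012) + e^(−4.790) = 0.7019 + 0.2466 + 0.01810 + 0.008312 = 0.9749.
P₃ = e^(−E₃/kT) / Z = 0.008312/0.9749 = 0.0085.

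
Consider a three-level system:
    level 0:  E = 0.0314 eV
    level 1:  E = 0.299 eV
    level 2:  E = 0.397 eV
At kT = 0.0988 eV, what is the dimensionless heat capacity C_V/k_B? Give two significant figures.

0.70

Eᵢ/kT = 0.3178, 3.026, 4.018.
Z = Σ e^(−Eᵢ/kT) = e^(−0.3178) + e^(−3.026) + e^(−4.018) = 0.7277 + 0.04851 + 0.01799 = 0.7942.
⟨E⟩ = 0.05603 eV, ⟨E²⟩ = 0.009934 eV².
C_V/k_B = (⟨E²⟩ − ⟨E⟩²)/(kT)² = (0.009934 − 0.003139)/0.009761 = 0.70.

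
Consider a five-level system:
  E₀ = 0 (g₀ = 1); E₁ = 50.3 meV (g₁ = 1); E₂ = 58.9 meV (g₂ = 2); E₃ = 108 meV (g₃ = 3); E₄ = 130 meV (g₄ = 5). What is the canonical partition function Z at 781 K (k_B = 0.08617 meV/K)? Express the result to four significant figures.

k_BT = 0.08617 × 781 K = 67.2988 meV.
Eᵢ/kT = 0, 0.747413, 0.875201, 1.60478, 1.93168.
Z = Σ gᵢe^(−Eᵢ/kT) = 1·e^(−0) + 1·e^(−0.747413) + 2·e^(−0.875201) + 3·e^(−1.60478) + 5·e^(−1.93168) = 1.00000 + 0.473590 + 0.833556 + 0.602801 + 0.724523 = 3.63447.

Z = 3.634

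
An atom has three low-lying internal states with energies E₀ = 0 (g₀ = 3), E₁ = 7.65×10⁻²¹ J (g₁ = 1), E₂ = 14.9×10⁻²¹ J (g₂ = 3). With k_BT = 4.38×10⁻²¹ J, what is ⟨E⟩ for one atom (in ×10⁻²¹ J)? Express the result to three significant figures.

Eᵢ/kT = 0, 1.7466, 3.4018.
Z = Σ gᵢe^(−Eᵢ/kT) = 3·e^(−0) + 1·e^(−1.7466) + 3·e^(−3.4018) = 3.0000 + 0.17437 + 0.099940 = 3.2743.
⟨E⟩ = Σ Eᵢ gᵢe^(−Eᵢ/kT) / Z = (0·3.0000 + 7.65·0.17437 + 14.9·0.099940) / 3.2743 = 0.862 ×10⁻²¹ J.

0.862 ×10⁻²¹ J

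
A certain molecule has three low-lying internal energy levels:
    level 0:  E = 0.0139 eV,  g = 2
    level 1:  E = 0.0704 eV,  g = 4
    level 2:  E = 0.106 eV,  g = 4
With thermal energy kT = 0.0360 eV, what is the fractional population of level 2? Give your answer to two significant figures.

0.099

Eᵢ/kT = 0.3861, 1.956, 2.944.
Z = Σ gᵢe^(−Eᵢ/kT) = 2·e^(−0.3861) + 4·e^(−1.956) + 4·e^(−2.944) = 1.359 + 0.5657 + 0.2106 = 2.135.
P₂ = g₂ e^(−E₂/kT) / Z = 0.2106/2.135 = 0.099.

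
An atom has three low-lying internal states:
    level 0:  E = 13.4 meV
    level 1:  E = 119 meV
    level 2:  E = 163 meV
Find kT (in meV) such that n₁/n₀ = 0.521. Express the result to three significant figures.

n₁/n₀ = exp[−(E₁−E₀)/kT] = 0.521.
⇒ (E₁−E₀)/kT = ln(1/0.521) = ln(1.9194) = 0.65201.
kT = 105.6 meV / 0.65201 = 162 meV.

162 meV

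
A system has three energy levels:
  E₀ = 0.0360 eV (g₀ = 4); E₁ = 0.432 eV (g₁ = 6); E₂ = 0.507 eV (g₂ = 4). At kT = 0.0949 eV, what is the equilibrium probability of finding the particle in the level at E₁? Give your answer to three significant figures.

Eᵢ/kT = 0.37935, 4.5522, 5.3425.
Z = Σ gᵢe^(−Eᵢ/kT) = 4·e^(−0.37935) + 6·e^(−4.5522) + 4·e^(−5.3425) = 2.7372 + 0.063264 + 0.019136 = 2.8196.
P₁ = g₁ e^(−E₁/kT) / Z = 0.063264/2.8196 = 0.0224.

0.0224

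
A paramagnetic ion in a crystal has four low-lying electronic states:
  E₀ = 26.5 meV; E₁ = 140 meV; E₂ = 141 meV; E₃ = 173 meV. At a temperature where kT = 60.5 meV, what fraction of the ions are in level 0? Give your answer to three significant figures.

0.718

Eᵢ/kT = 0.43802, 2.3140, 2.3306, 2.8595.
Z = Σ e^(−Eᵢ/kT) = e^(−0.43802) + e^(−2.3140) + e^(−2.3306) + e^(−2.8595) = 0.64531 + 0.098865 + 0.097237 + 0.057297 = 0.89871.
P₀ = e^(−E₀/kT) / Z = 0.64531/0.89871 = 0.718.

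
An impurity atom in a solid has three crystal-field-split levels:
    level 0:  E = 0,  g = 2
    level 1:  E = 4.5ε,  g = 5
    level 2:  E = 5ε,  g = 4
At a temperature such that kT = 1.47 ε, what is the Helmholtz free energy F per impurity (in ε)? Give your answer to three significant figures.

Eᵢ/kT = 0, 3.0612, 3.4014.
Z = Σ gᵢe^(−Eᵢ/kT) = 2·e^(−0) + 5·e^(−3.0612) + 4·e^(−3.4014) = 2.0000 + 0.23416 + 0.13331 = 2.3675.
F = −kT ln Z = −1.47 × ln(2.3675) = −1.47 × 0.86183 = -1.27 ε.

-1.27 ε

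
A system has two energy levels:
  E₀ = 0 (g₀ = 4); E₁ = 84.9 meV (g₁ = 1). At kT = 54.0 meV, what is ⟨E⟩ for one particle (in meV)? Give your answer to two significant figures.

Eᵢ/kT = 0, 1.572.
Z = Σ gᵢe^(−Eᵢ/kT) = 4·e^(−0) + 1·e^(−1.572) = 4.000 + 0.2076 = 4.208.
⟨E⟩ = Σ Eᵢ gᵢe^(−Eᵢ/kT) / Z = (0·4.000 + 84.9·0.2076) / 4.208 = 4.2 meV.

4.2 meV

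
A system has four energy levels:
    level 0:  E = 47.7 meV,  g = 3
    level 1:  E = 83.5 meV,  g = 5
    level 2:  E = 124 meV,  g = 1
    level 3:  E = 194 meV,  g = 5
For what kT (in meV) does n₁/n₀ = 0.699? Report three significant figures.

n₁/n₀ = (g₁/g₀) exp[−(E₁−E₀)/kT] = 0.699.
⇒ (E₁−E₀)/kT = ln((5/3)/0.699) = ln(2.3844) = 0.86895.
kT = 35.8 meV / 0.86895 = 41.2 meV.

41.2 meV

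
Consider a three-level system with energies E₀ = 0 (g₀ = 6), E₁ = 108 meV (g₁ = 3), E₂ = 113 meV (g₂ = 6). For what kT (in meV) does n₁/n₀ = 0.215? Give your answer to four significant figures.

n₁/n₀ = (g₁/g₀) exp[−(E₁−E₀)/kT] = 0.215.
⇒ (E₁−E₀)/kT = ln((3/6)/0.215) = ln(2.32558) = 0.843969.
kT = 108 meV / 0.843969 = 128.0 meV.

128.0 meV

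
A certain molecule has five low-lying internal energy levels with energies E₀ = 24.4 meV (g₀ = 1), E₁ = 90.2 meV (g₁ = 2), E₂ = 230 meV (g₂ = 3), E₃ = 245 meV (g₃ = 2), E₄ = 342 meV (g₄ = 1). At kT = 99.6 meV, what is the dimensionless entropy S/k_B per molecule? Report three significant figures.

1.76

Eᵢ/kT = 0.24498, 0.90562, 2.3092, 2.4598, 3.4337.
Z = Σ gᵢe^(−Eᵢ/kT) = 1·e^(−0.24498) + 2·e^(−0.90562) + 3·e^(−2.3092) + 2·e^(−2.4598) + 1·e^(−3.4337) = 0.78272 + 0.80858 + 0.29802 + 0.17090 + 0.032267 = 2.0925.
⟨E⟩ = Σ EᵢPᵢ = 102.02 meV.
S/k_B = ln Z + ⟨E⟩/kT = ln(2.0925) + 102.02/99.6 = 0.73836 + 1.0243 = 1.76.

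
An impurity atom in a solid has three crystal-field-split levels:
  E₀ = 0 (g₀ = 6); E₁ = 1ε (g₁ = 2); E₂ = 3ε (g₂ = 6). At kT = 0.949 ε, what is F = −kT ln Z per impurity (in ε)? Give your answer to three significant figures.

Eᵢ/kT = 0, 1.0537, 3.1612.
Z = Σ gᵢe^(−Eᵢ/kT) = 6·e^(−0) + 2·e^(−1.0537) + 6·e^(−3.1612) = 6.0000 + 0.69729 + 0.25425 = 6.9515.
F = −kT ln Z = −0.949 × ln(6.9515) = −0.949 × 1.9390 = -1.84 ε.

-1.84 ε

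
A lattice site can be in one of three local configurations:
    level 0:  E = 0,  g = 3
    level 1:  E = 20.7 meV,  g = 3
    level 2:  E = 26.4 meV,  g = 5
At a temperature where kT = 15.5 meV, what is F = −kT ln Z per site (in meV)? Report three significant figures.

Eᵢ/kT = 0, 1.3355, 1.7032.
Z = Σ gᵢe^(−Eᵢ/kT) = 3·e^(−0) + 3·e^(−1.3355) + 5·e^(−1.7032) = 3.0000 + 0.78908 + 0.91050 = 4.6996.
F = −kT ln Z = −15.5 × ln(4.6996) = −15.5 × 1.5475 = -24.0 meV.

-24.0 meV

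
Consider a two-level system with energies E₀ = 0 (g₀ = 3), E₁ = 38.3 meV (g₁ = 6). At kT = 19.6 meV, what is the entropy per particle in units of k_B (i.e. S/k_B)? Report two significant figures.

Eᵢ/kT = 0, 1.954.
Z = Σ gᵢe^(−Eᵢ/kT) = 3·e^(−0) + 6·e^(−1.954) = 3.000 + 0.8502 = 3.850.
⟨E⟩ = Σ EᵢPᵢ = 8.458 meV.
S/k_B = ln Z + ⟨E⟩/kT = ln(3.850) + 8.458/19.6 = 1.348 + 0.4315 = 1.8.

1.8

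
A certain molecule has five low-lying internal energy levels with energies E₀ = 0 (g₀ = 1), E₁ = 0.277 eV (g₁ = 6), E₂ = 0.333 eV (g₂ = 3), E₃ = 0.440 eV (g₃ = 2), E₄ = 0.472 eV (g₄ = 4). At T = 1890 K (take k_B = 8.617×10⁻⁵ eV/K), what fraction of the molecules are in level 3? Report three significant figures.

k_BT = 8.617×10⁻⁵ × 1890 K = 0.16286 eV.
Eᵢ/kT = 0, 1.7008, 2.0447, 2.7017, 2.8982.
Z = Σ gᵢe^(−Eᵢ/kT) = 1·e^(−0) + 6·e^(−1.7008) + 3·e^(−2.0447) + 2·e^(−2.7017) + 4·e^(−2.8982) = 1.0000 + 1.0952 + 0.38826 + 0.13418 + 0.22049 = 2.8381.
P₃ = g₃ e^(−E₃/kT) / Z = 0.13418/2.8381 = 0.0473.

0.0473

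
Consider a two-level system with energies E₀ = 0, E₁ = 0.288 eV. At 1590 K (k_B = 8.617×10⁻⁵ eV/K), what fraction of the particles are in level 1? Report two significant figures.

0.11

k_BT = 8.617×10⁻⁵ × 1590 K = 0.1370 eV.
Eᵢ/kT = 0, 2.102.
Z = Σ e^(−Eᵢ/kT) = e^(−0) + e^(−2.102) = 1.000 + 0.1222 = 1.122.
P₁ = e^(−E₁/kT) / Z = 0.1222/1.122 = 0.11.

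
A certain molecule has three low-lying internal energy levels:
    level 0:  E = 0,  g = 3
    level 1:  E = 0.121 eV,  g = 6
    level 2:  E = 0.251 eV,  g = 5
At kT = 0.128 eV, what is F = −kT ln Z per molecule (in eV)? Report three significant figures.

-0.230 eV

Eᵢ/kT = 0, 0.94531, 1.9609.
Z = Σ gᵢe^(−Eᵢ/kT) = 3·e^(−0) + 6·e^(−0.94531) + 5·e^(−1.9609) = 3.0000 + 2.3314 + 0.70366 = 6.0351.
F = −kT ln Z = −0.128 × ln(6.0351) = −0.128 × 1.7976 = -0.230 eV.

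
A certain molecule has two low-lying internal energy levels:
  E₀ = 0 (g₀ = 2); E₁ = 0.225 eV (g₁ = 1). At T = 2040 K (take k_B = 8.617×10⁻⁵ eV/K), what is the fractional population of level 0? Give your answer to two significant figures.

0.88

k_BT = 8.617×10⁻⁵ × 2040 K = 0.1758 eV.
Eᵢ/kT = 0, 1.280.
Z = Σ gᵢe^(−Eᵢ/kT) = 2·e^(−0) + 1·e^(−1.280) = 2.000 + 0.2780 = 2.278.
P₀ = g₀ e^(−E₀/kT) / Z = 2.000/2.278 = 0.88.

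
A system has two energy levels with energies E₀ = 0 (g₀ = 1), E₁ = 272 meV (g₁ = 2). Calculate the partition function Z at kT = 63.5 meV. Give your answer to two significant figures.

Eᵢ/kT = 0, 4.283.
Z = Σ gᵢe^(−Eᵢ/kT) = 1·e^(−0) + 2·e^(−4.283) = 1.000 + 0.02760 = 1.028.

Z = 1.0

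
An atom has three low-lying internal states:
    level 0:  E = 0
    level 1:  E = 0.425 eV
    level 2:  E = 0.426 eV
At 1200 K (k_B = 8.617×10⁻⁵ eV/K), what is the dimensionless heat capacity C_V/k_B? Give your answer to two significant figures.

k_BT = 8.617×10⁻⁵ × 1200 K = 0.1034 eV.
Eᵢ/kT = 0, 4.110, 4.120.
Z = Σ e^(−Eᵢ/kT) = e^(−0) + e^(−4.110) + e^(−4.120) = 1.000 + 0.01641 + 0.01624 = 1.033.
⟨E⟩ = 0.01345 eV, ⟨E²⟩ = 0.005722 eV².
C_V/k_B = (⟨E²⟩ − ⟨E⟩²)/(kT)² = (0.005722 − 0.0001809)/0.01069 = 0.52.

0.52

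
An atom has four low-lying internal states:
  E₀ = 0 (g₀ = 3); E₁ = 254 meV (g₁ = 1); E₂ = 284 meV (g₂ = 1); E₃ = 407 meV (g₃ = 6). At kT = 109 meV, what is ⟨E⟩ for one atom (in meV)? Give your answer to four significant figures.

Eᵢ/kT = 0, 2.33028, 2.60550, 3.73394.
Z = Σ gᵢe^(−Eᵢ/kT) = 3·e^(−0) + 1·e^(−2.33028) + 1·e^(−2.60550) + 6·e^(−3.73394) = 3.00000 + 0.0972685 + 0.0738662 + 0.143391 = 3.31453.
⟨E⟩ = Σ Eᵢ gᵢe^(−Eᵢ/kT) / Z = (0·3.00000 + 254·0.0972685 + 284·0.0738662 + 407·0.143391) / 3.31453 = 31.39 meV.

31.39 meV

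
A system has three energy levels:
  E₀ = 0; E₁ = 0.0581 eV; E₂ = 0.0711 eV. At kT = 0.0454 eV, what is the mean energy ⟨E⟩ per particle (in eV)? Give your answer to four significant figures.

0.02085 eV

Eᵢ/kT = 0, 1.27974, 1.56608.
Z = Σ e^(−Eᵢ/kT) = e^(−0) + e^(−1.27974) + e^(−1.56608) = 1.00000 + 0.278110 + 0.208862 = 1.48697.
⟨E⟩ = Σ Eᵢ e^(−Eᵢ/kT) / Z = (0·1.00000 + 0.0581·0.278110 + 0.0711·0.208862) / 1.48697 = 0.02085 eV.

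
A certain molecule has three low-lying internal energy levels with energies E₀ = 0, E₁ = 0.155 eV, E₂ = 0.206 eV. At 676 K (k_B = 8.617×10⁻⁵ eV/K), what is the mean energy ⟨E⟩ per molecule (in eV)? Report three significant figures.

0.0153 eV

k_BT = 8.617×10⁻⁵ × 676 K = 0.058251 eV.
Eᵢ/kT = 0, 2.6609, 3.5364.
Z = Σ e^(−Eᵢ/kT) = e^(−0) + e^(−2.6609) + e^(−3.5364) = 1.0000 + 0.069885 + 0.029118 = 1.0990.
⟨E⟩ = Σ Eᵢ e^(−Eᵢ/kT) / Z = (0·1.0000 + 0.155·0.069885 + 0.206·0.029118) / 1.0990 = 0.0153 eV.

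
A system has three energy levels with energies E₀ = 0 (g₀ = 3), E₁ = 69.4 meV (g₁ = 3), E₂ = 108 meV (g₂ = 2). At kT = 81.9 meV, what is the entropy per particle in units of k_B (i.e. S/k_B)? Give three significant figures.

Eᵢ/kT = 0, 0.84737, 1.3187.
Z = Σ gᵢe^(−Eᵢ/kT) = 3·e^(−0) + 3·e^(−0.84737) + 2·e^(−1.3187) = 3.0000 + 1.2856 + 0.53497 = 4.8206.
⟨E⟩ = Σ EᵢPᵢ = 30.494 meV.
S/k_B = ln Z + ⟨E⟩/kT = ln(4.8206) + 30.494/81.9 = 1.5729 + 0.37233 = 1.95.

1.95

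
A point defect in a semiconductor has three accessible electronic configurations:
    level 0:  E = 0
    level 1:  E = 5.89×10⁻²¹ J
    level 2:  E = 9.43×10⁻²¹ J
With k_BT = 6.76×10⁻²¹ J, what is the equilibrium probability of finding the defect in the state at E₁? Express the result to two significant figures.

Eᵢ/kT = 0, 0.8713, 1.395.
Z = Σ e^(−Eᵢ/kT) = e^(−0) + e^(−0.8713) + e^(−1.395) = 1.000 + 0.4184 + 0.2478 = 1.666.
P₁ = e^(−E₁/kT) / Z = 0.4184/1.666 = 0.25.

0.25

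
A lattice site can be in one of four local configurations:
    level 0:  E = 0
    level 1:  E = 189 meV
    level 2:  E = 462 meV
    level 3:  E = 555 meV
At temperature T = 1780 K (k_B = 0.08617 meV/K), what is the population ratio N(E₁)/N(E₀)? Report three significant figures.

k_BT = 0.08617 × 1780 K = 153.38 meV.
n₁/n₀ = exp[−(E₁−E₀)/kT] = exp(−(189 meV)/(153.38 meV)) = exp(-1.2322) = 0.292.

0.292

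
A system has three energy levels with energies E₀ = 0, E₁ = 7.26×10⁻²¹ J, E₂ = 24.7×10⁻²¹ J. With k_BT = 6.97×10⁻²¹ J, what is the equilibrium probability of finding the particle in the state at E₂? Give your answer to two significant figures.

0.021

Eᵢ/kT = 0, 1.042, 3.544.
Z = Σ e^(−Eᵢ/kT) = e^(−0) + e^(−1.042) + e^(−3.544) = 1.000 + 0.3527 + 0.02890 = 1.382.
P₂ = e^(−E₂/kT) / Z = 0.02890/1.382 = 0.021.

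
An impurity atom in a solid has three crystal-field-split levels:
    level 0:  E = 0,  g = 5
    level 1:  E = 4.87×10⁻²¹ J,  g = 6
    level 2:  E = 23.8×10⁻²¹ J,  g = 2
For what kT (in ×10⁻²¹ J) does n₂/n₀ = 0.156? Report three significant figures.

25.3 ×10⁻²¹ J

n₂/n₀ = (g₂/g₀) exp[−(E₂−E₀)/kT] = 0.156.
⇒ (E₂−E₀)/kT = ln((2/5)/0.156) = ln(2.5641) = 0.94161.
kT = 23.8 ×10⁻²¹ J / 0.94161 = 25.3 ×10⁻²¹ J.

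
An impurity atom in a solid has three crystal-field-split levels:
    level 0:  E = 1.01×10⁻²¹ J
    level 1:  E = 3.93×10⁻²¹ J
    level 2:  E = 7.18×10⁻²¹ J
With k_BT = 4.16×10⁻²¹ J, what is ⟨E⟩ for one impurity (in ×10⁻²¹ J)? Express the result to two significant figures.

2.7 ×10⁻²¹ J

Eᵢ/kT = 0.2428, 0.9447, 1.726.
Z = Σ e^(−Eᵢ/kT) = e^(−0.2428) + e^(−0.9447) + e^(−1.726) = 0.7844 + 0.3888 + 0.1780 = 1.351.
⟨E⟩ = Σ Eᵢ e^(−Eᵢ/kT) / Z = (1.01·0.7844 + 3.93·0.3888 + 7.18·0.1780) / 1.351 = 2.7 ×10⁻²¹ J.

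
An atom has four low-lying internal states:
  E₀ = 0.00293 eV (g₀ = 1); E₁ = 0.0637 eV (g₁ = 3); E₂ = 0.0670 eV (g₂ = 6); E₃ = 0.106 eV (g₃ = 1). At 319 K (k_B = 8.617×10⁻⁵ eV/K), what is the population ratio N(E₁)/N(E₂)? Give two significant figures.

0.56

k_BT = 8.617×10⁻⁵ × 319 K = 0.02749 eV.
n₁/n₂ = (g₁/g₂) exp[−(E₁−E₂)/kT] = (3/6) × exp(−(-0.0033 eV)/(0.02749 eV)) = (3/6) × exp(0.1200) = 0.56.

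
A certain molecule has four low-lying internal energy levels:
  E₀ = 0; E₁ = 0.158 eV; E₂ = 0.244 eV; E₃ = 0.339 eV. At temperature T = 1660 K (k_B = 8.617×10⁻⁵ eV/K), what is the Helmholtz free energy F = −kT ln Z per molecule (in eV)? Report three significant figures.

k_BT = 8.617×10⁻⁵ × 1660 K = 0.14304 eV.
Eᵢ/kT = 0, 1.1046, 1.7058, 2.3700.
Z = Σ e^(−Eᵢ/kT) = e^(−0) + e^(−1.1046) + e^(−1.7058) + e^(−2.3700) = 1.0000 + 0.33134 + 0.18163 + 0.093481 = 1.6065.
F = −kT ln Z = −0.14304 × ln(1.6065) = −0.14304 × 0.47406 = -0.0678 eV.

-0.0678 eV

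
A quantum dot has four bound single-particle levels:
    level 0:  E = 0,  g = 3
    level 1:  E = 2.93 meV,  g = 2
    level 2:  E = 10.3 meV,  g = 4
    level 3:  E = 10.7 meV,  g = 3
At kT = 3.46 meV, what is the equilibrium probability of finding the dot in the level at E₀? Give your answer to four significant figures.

0.7147

Eᵢ/kT = 0, 0.846821, 2.97688, 3.09249.
Z = Σ gᵢe^(−Eᵢ/kT) = 3·e^(−0) + 2·e^(−0.846821) + 4·e^(−2.97688) + 3·e^(−3.09249) = 3.00000 + 0.857552 + 0.203806 + 0.136166 = 4.19752.
P₀ = g₀ e^(−E₀/kT) / Z = 3.00000/4.19752 = 0.7147.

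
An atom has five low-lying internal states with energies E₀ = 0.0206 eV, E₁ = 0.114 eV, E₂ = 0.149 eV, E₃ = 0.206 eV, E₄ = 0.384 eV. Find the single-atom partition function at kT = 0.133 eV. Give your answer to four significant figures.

Eᵢ/kT = 0.154887, 0.857143, 1.12030, 1.54887, 2.88722.
Z = Σ e^(−Eᵢ/kT) = e^(−0.154887) + e^(−0.857143) + e^(−1.12030) + e^(−1.54887) + e^(−2.88722) = 0.856512 + 0.424373 + 0.326182 + 0.212488 + 0.0557309 = 1.87529.

Z = 1.875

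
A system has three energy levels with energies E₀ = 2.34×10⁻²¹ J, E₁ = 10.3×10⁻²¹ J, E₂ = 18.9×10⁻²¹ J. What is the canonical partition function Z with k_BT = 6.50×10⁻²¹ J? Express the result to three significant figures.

Eᵢ/kT = 0.36000, 1.5846, 2.9077.
Z = Σ e^(−Eᵢ/kT) = e^(−0.36000) + e^(−1.5846) + e^(−2.9077) = 0.69768 + 0.20503 + 0.054601 = 0.95731.

Z = 0.957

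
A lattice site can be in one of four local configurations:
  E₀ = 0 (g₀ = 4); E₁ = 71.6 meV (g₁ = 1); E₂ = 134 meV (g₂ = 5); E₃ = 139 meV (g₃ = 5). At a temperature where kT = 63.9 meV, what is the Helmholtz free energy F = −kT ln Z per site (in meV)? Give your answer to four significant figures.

Eᵢ/kT = 0, 1.12050, 2.09703, 2.17527.
Z = Σ gᵢe^(−Eᵢ/kT) = 4·e^(−0) + 1·e^(−1.12050) + 5·e^(−2.09703) + 5·e^(−2.17527) = 4.00000 + 0.326117 + 0.614103 + 0.567887 = 5.50811.
F = −kT ln Z = −63.9 × ln(5.50811) = −63.9 × 1.70622 = -109.0 meV.

-109.0 meV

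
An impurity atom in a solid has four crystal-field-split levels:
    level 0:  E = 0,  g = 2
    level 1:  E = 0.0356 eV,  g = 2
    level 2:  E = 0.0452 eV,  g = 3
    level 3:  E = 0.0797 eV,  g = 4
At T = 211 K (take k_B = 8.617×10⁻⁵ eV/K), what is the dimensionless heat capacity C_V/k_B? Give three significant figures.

1.10

k_BT = 8.617×10⁻⁵ × 211 K = 0.018182 eV.
Eᵢ/kT = 0, 1.9580, 2.4860, 4.3835.
Z = Σ gᵢe^(−Eᵢ/kT) = 2·e^(−0) + 2·e^(−1.9580) + 3·e^(−2.4860) + 4·e^(−4.3835) = 2.0000 + 0.28228 + 0.24973 + 0.049926 = 2.5819.
⟨E⟩ = 0.0098052 eV, ⟨E²⟩ = 0.00045900 eV².
C_V/k_B = (⟨E²⟩ − ⟨E⟩²)/(kT)² = (0.00045900 − 0.000096142)/0.00033059 = 1.10.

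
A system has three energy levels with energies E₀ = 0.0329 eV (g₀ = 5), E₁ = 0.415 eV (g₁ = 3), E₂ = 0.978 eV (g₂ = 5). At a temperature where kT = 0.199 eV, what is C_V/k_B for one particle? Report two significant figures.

Eᵢ/kT = 0.1653, 2.085, 4.915.
Z = Σ gᵢe^(−Eᵢ/kT) = 5·e^(−0.1653) + 3·e^(−2.085) + 5·e^(−4.915) = 4.238 + 0.3729 + 0.03668 = 4.648.
⟨E⟩ = 0.07101 eV, ⟨E²⟩ = 0.02235 eV².
C_V/k_B = (⟨E²⟩ − ⟨E⟩²)/(kT)² = (0.02235 − 0.005042)/0.03960 = 0.44.

0.44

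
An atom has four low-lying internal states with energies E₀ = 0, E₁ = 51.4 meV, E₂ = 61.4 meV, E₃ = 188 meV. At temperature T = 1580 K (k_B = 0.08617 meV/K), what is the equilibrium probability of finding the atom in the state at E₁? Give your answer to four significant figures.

k_BT = 0.08617 × 1580 K = 136.149 meV.
Eᵢ/kT = 0, 0.377528, 0.450977, 1.38084.
Z = Σ e^(−Eᵢ/kT) = e^(−0) + e^(−0.377528) + e^(−0.450977) + e^(−1.38084) = 1.00000 + 0.685554 + 0.637005 + 0.251367 = 2.57393.
P₁ = e^(−E₁/kT) / Z = 0.685554/2.57393 = 0.2663.

0.2663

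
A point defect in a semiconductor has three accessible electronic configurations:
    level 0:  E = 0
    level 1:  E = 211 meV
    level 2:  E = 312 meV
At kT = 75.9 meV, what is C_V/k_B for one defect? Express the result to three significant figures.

0.652

Eᵢ/kT = 0, 2.7800, 4.1107.
Z = Σ e^(−Eᵢ/kT) = e^(−0) + e^(−2.7800) + e^(−4.1107) = 1.0000 + 0.062039 + 0.016396 = 1.0784.
⟨E⟩ = 16.882 meV, ⟨E²⟩ = 4041.3 meV².
C_V/k_B = (⟨E²⟩ − ⟨E⟩²)/(kT)² = (4041.3 − 285.00)/5760.8 = 0.652.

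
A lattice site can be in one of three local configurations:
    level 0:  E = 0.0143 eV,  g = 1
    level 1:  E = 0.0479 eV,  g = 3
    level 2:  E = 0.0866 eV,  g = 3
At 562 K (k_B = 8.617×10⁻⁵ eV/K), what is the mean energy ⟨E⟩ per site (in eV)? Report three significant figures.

0.0455 eV

k_BT = 8.617×10⁻⁵ × 562 K = 0.048428 eV.
Eᵢ/kT = 0.29528, 0.98910, 1.7882.
Z = Σ gᵢe^(−Eᵢ/kT) = 1·e^(−0.29528) + 3·e^(−0.98910) + 3·e^(−1.7882) = 0.74432 + 1.1157 + 0.50178 = 2.3618.
⟨E⟩ = Σ Eᵢ gᵢe^(−Eᵢ/kT) / Z = (0.0143·0.74432 + 0.0479·1.1157 + 0.0866·0.50178) / 2.3618 = 0.0455 eV.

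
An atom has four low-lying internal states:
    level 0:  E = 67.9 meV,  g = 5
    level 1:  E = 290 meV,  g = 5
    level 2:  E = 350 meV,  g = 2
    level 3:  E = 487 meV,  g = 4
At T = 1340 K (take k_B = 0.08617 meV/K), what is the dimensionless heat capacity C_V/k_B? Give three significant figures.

k_BT = 0.08617 × 1340 K = 115.47 meV.
Eᵢ/kT = 0.58803, 2.5115, 3.0311, 4.2175.
Z = Σ gᵢe^(−Eᵢ/kT) = 5·e^(−0.58803) + 5·e^(−2.5115) + 2·e^(−3.0311) + 4·e^(−4.2175) = 2.7771 + 0.40573 + 0.096525 + 0.058942 = 3.3383.
⟨E⟩ = 110.45 meV, ⟨E²⟩ = 21786 meV².
C_V/k_B = (⟨E²⟩ − ⟨E⟩²)/(kT)² = (21786 − 12199)/13333 = 0.719.

0.719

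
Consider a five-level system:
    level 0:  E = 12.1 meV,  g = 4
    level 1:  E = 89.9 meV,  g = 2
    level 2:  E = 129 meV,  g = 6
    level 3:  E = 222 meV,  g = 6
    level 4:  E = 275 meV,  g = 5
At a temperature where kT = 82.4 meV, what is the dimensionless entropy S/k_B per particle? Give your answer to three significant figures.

2.61

Eᵢ/kT = 0.14684, 1.0910, 1.5655, 2.6942, 3.3374.
Z = Σ gᵢe^(−Eᵢ/kT) = 4·e^(−0.14684) + 2·e^(−1.0910) + 6·e^(−1.5655) + 6·e^(−2.6942) + 5·e^(−3.3374) = 3.4537 + 0.67176 + 1.2539 + 0.40558 + 0.17765 = 5.9626.
⟨E⟩ = Σ EᵢPᵢ = 67.559 meV.
S/k_B = ln Z + ⟨E⟩/kT = ln(5.9626) + 67.559/82.4 = 1.7855 + 0.81989 = 2.61.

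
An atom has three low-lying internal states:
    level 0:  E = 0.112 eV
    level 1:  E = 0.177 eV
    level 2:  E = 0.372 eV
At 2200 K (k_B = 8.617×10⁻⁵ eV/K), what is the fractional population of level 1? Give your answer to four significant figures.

0.3615

k_BT = 8.617×10⁻⁵ × 2200 K = 0.189574 eV.
Eᵢ/kT = 0.590798, 0.933672, 1.96229.
Z = Σ e^(−Eᵢ/kT) = e^(−0.590798) + e^(−0.933672) + e^(−1.96229) = 0.553885 + 0.393108 + 0.140536 = 1.08753.
P₁ = e^(−E₁/kT) / Z = 0.393108/1.08753 = 0.3615.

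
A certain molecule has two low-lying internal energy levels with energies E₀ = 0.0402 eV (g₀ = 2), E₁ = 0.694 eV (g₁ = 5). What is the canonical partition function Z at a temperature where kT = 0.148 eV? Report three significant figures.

Eᵢ/kT = 0.27162, 4.6892.
Z = Σ gᵢe^(−Eᵢ/kT) = 2·e^(−0.27162) + 5·e^(−4.6892) = 1.5243 + 0.045970 = 1.5703.

Z = 1.57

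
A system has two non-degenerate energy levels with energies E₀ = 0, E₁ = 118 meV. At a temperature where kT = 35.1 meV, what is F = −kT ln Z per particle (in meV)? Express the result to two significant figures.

-1.2 meV

Eᵢ/kT = 0, 3.362.
Z = Σ e^(−Eᵢ/kT) = e^(−0) + e^(−3.362) = 1.000 + 0.03467 = 1.035.
F = −kT ln Z = −35.1 × ln(1.035) = −35.1 × 0.03440 = -1.2 meV.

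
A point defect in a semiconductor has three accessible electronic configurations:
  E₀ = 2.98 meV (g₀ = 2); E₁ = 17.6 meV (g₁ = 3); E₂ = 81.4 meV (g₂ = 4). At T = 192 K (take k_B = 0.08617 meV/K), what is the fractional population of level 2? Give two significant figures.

k_BT = 0.08617 × 192 K = 16.54 meV.
Eᵢ/kT = 0.1802, 1.064, 4.921.
Z = Σ gᵢe^(−Eᵢ/kT) = 2·e^(−0.1802) + 3·e^(−1.064) + 4·e^(−4.921) = 1.670 + 1.035 + 0.02917 = 2.734.
P₂ = g₂ e^(−E₂/kT) / Z = 0.02917/2.734 = 0.011.

0.011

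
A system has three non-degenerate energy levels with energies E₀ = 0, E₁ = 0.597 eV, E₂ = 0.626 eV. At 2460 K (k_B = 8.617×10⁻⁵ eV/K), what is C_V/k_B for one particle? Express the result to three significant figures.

0.752

k_BT = 8.617×10⁻⁵ × 2460 K = 0.21198 eV.
Eᵢ/kT = 0, 2.8163, 2.9531.
Z = Σ e^(−Eᵢ/kT) = e^(−0) + e^(−2.8163) + e^(−2.9531) = 1.0000 + 0.059827 + 0.052178 = 1.1120.
⟨E⟩ = 0.061493 eV, ⟨E²⟩ = 0.037563 eV².
C_V/k_B = (⟨E²⟩ − ⟨E⟩²)/(kT)² = (0.037563 − 0.0037814)/0.044936 = 0.752.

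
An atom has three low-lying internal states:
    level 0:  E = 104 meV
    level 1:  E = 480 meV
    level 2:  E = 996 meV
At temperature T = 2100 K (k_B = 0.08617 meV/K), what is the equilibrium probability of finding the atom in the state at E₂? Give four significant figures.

k_BT = 0.08617 × 2100 K = 180.957 meV.
Eᵢ/kT = 0.574722, 2.65256, 5.50407.
Z = Σ e^(−Eᵢ/kT) = e^(−0.574722) + e^(−2.65256) + e^(−5.50407) = 0.562861 + 0.0704706 + 0.00407017 = 0.637402.
P₂ = e^(−E₂/kT) / Z = 0.00407017/0.637402 = 0.006386.

0.006386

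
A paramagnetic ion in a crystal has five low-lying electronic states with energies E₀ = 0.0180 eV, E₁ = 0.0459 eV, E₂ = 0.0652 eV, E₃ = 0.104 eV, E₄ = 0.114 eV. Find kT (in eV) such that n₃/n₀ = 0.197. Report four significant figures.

n₃/n₀ = exp[−(E₃−E₀)/kT] = 0.197.
⇒ (E₃−E₀)/kT = ln(1/0.197) = ln(5.07614) = 1.62455.
kT = 0.0860 eV / 1.62455 = 0.05294 eV.

0.05294 eV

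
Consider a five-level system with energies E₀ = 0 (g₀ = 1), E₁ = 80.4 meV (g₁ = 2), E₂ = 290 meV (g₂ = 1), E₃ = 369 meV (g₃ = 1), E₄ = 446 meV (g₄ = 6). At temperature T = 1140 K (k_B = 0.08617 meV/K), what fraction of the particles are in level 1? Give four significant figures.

k_BT = 0.08617 × 1140 K = 98.2338 meV.
Eᵢ/kT = 0, 0.818456, 2.95214, 3.75634, 4.54019.
Z = Σ gᵢe^(−Eᵢ/kT) = 1·e^(−0) + 2·e^(−0.818456) + 1·e^(−2.95214) + 1·e^(−3.75634) + 6·e^(−4.54019) = 1.00000 + 0.882224 + 0.0522278 + 0.0233691 + 0.0640283 = 2.02185.
P₁ = g₁ e^(−E₁/kT) / Z = 0.882224/2.02185 = 0.4363.

0.4363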